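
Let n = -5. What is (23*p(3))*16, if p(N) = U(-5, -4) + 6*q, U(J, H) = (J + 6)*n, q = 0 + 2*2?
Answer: 6992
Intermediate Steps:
q = 4 (q = 0 + 4 = 4)
U(J, H) = -30 - 5*J (U(J, H) = (J + 6)*(-5) = (6 + J)*(-5) = -30 - 5*J)
p(N) = 19 (p(N) = (-30 - 5*(-5)) + 6*4 = (-30 + 25) + 24 = -5 + 24 = 19)
(23*p(3))*16 = (23*19)*16 = 437*16 = 6992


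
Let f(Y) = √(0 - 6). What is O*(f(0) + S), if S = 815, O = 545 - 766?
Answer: -180115 - 221*I*√6 ≈ -1.8012e+5 - 541.34*I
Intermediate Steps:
O = -221
f(Y) = I*√6 (f(Y) = √(-6) = I*√6)
O*(f(0) + S) = -221*(I*√6 + 815) = -221*(815 + I*√6) = -180115 - 221*I*√6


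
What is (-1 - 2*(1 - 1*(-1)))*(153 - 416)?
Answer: 1315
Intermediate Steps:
(-1 - 2*(1 - 1*(-1)))*(153 - 416) = (-1 - 2*(1 + 1))*(-263) = (-1 - 2*2)*(-263) = (-1 - 4)*(-263) = -5*(-263) = 1315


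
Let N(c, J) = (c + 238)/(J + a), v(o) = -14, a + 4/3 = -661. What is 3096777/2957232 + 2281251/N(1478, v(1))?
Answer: -380222234375437/422884176 ≈ -8.9912e+5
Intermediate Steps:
a = -1987/3 (a = -4/3 - 661 = -1987/3 ≈ -662.33)
N(c, J) = (238 + c)/(-1987/3 + J) (N(c, J) = (c + 238)/(J - 1987/3) = (238 + c)/(-1987/3 + J))
3096777/2957232 + 2281251/N(1478, v(1)) = 3096777/2957232 + 2281251/((3*(238 + 1478)/(-1987 + 3*(-14)))) = 3096777*(1/2957232) + 2281251/((3*1716/(-1987 - 42))) = 1032259/985744 + 2281251/((3*1716/(-2029))) = 1032259/985744 + 2281251/((3*(-1/2029)*1716)) = 1032259/985744 + 2281251/(-5148/2029) = 1032259/985744 + 2281251*(-2029/5148) = 1032259/985744 - 1542886093/1716 = -380222234375437/422884176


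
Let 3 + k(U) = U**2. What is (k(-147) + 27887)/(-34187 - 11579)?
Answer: -49493/45766 ≈ -1.0814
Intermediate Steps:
k(U) = -3 + U**2
(k(-147) + 27887)/(-34187 - 11579) = ((-3 + (-147)**2) + 27887)/(-34187 - 11579) = ((-3 + 21609) + 27887)/(-45766) = (21606 + 27887)*(-1/45766) = 49493*(-1/45766) = -49493/45766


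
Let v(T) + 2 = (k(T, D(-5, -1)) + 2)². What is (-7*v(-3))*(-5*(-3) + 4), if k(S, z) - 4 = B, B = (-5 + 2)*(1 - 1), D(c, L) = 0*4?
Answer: -4522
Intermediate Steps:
D(c, L) = 0
B = 0 (B = -3*0 = 0)
k(S, z) = 4 (k(S, z) = 4 + 0 = 4)
v(T) = 34 (v(T) = -2 + (4 + 2)² = -2 + 6² = -2 + 36 = 34)
(-7*v(-3))*(-5*(-3) + 4) = (-7*34)*(-5*(-3) + 4) = -238*(15 + 4) = -238*19 = -4522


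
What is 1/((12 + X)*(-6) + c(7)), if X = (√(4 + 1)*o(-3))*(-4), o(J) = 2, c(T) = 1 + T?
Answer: 1/116 + 3*√5/464 ≈ 0.023078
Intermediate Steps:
X = -8*√5 (X = (√(4 + 1)*2)*(-4) = (√5*2)*(-4) = (2*√5)*(-4) = -8*√5 ≈ -17.889)
1/((12 + X)*(-6) + c(7)) = 1/((12 - 8*√5)*(-6) + (1 + 7)) = 1/((-72 + 48*√5) + 8) = 1/(-64 + 48*√5)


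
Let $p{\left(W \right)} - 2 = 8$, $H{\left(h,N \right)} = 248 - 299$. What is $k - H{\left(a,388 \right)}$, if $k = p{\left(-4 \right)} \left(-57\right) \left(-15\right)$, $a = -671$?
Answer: $8601$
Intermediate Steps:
$H{\left(h,N \right)} = -51$
$p{\left(W \right)} = 10$ ($p{\left(W \right)} = 2 + 8 = 10$)
$k = 8550$ ($k = 10 \left(-57\right) \left(-15\right) = \left(-570\right) \left(-15\right) = 8550$)
$k - H{\left(a,388 \right)} = 8550 - -51 = 8550 + 51 = 8601$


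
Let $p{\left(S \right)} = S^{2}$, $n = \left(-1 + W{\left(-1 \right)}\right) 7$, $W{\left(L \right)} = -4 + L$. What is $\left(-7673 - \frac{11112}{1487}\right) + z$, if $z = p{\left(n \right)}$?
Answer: $- \frac{8797795}{1487} \approx -5916.5$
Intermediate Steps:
$n = -42$ ($n = \left(-1 - 5\right) 7 = \left(-6\right) 7 = -42$)
$z = 1764$ ($z = \left(-42\right)^{2} = 1764$)
$\left(-7673 - \frac{11112}{1487}\right) + z = \left(-7673 - \frac{11112}{1487}\right) + 1764 = - \frac{11420863}{1487} + 1764 = - \frac{8797795}{1487}$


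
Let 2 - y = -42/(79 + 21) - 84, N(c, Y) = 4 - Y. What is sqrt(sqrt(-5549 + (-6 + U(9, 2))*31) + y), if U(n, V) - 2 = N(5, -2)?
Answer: sqrt(8642 + 100*I*sqrt(5487))/10 ≈ 10.006 + 3.7015*I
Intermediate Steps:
U(n, V) = 8 (U(n, V) = 2 + (4 - 1*(-2)) = 2 + (4 + 2) = 2 + 6 = 8)
y = 4321/50 (y = 2 - (-42/(79 + 21) - 84) = 2 - (-42/100 - 84) = 2 - ((1/100)*(-42) - 84) = 2 - (-21/50 - 84) = 2 - 1*(-4221/50) = 2 + 4221/50 = 4321/50 ≈ 86.420)
sqrt(sqrt(-5549 + (-6 + U(9, 2))*31) + y) = sqrt(sqrt(-5549 + (-6 + 8)*31) + 4321/50) = sqrt(sqrt(-5549 + 2*31) + 4321/50) = sqrt(sqrt(-5549 + 62) + 4321/50) = sqrt(sqrt(-5487) + 4321/50) = sqrt(I*sqrt(5487) + 4321/50) = sqrt(4321/50 + I*sqrt(5487))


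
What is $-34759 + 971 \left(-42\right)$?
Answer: $-75541$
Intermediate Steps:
$-34759 + 971 \left(-42\right) = -34759 - 40782 = -75541$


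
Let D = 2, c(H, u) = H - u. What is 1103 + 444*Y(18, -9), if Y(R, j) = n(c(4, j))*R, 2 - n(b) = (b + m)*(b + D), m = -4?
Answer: -1061833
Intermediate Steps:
n(b) = 2 - (-4 + b)*(2 + b) (n(b) = 2 - (b - 4)*(b + 2) = 2 - (-4 + b)*(2 + b))
Y(R, j) = R*(18 - (4 - j)² - 2*j) (Y(R, j) = (10 - (4 - j)² + 2*(4 - j))*R = (10 - (4 - j)² + (8 - 2*j))*R = (18 - (4 - j)² - 2*j)*R = R*(18 - (4 - j)² - 2*j))
1103 + 444*Y(18, -9) = 1103 + 444*(18*(2 - 1*(-9)² + 6*(-9))) = 1103 + 444*(18*(2 - 1*81 - 54)) = 1103 + 444*(18*(2 - 81 - 54)) = 1103 + 444*(18*(-133)) = 1103 + 444*(-2394) = 1103 - 1062936 = -1061833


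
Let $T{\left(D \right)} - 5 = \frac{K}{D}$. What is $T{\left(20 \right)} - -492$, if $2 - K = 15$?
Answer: $\frac{9927}{20} \approx 496.35$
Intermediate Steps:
$K = -13$ ($K = 2 - 15 = -13$)
$T{\left(D \right)} = 5 - \frac{13}{D}$
$T{\left(20 \right)} - -492 = \left(5 - \frac{13}{20}\right) - -492 = \left(5 - \frac{13}{20}\right) + 492 = \frac{87}{20} + 492 = \frac{9927}{20}$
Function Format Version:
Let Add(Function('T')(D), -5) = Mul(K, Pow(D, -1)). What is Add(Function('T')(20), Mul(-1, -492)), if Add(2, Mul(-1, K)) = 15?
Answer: Rational(9927, 20) ≈ 496.35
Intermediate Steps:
K = -13 (K = Add(2, Mul(-1, 15)) = Add(2, -15) = -13)
Function('T')(D) = Add(5, Mul(-13, Pow(D, -1)))
Add(Function('T')(20), Mul(-1, -492)) = Add(Add(5, Mul(-13, Pow(20, -1))), Mul(-1, -492)) = Add(Add(5, Mul(-13, Rational(1, 20))), 492) = Add(Add(5, Rational(-13, 20)), 492) = Add(Rational(87, 20), 492) = Rational(9927, 20)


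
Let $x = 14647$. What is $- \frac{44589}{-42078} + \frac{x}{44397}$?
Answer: $\frac{865311433}{622712322} \approx 1.3896$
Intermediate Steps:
$- \frac{44589}{-42078} + \frac{x}{44397} = - \frac{44589}{-42078} + \frac{14647}{44397} = \left(-44589\right) \left(- \frac{1}{42078}\right) + 14647 \cdot \frac{1}{44397} = \frac{14863}{14026} + \frac{14647}{44397} = \frac{865311433}{622712322}$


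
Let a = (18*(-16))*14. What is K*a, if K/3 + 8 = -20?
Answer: 338688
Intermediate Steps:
K = -84 (K = -24 + 3*(-20) = -24 - 60 = -84)
a = -4032 (a = -288*14 = -4032)
K*a = -84*(-4032) = 338688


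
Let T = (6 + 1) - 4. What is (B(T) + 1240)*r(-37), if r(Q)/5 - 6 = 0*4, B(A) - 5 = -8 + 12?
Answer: 37470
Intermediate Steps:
T = 3 (T = 7 - 4 = 3)
B(A) = 9 (B(A) = 5 + (-8 + 12) = 5 + 4 = 9)
r(Q) = 30 (r(Q) = 30 + 5*(0*4) = 30 + 5*0 = 30 + 0 = 30)
(B(T) + 1240)*r(-37) = (9 + 1240)*30 = 1249*30 = 37470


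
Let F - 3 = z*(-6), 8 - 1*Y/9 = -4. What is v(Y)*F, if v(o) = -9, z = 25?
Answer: 1323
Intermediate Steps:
Y = 108 (Y = 72 - 9*(-4) = 72 + 36 = 108)
F = -147 (F = 3 + 25*(-6) = 3 - 150 = -147)
v(Y)*F = -9*(-147) = 1323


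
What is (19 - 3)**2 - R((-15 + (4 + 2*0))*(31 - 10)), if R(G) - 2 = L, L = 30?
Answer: 224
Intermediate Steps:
R(G) = 32 (R(G) = 2 + 30 = 32)
(19 - 3)**2 - R((-15 + (4 + 2*0))*(31 - 10)) = (19 - 3)**2 - 1*32 = 16**2 - 32 = 256 - 32 = 224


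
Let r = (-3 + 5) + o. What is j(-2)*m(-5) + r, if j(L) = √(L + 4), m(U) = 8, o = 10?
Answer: 12 + 8*√2 ≈ 23.314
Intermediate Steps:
j(L) = √(4 + L)
r = 12 (r = (-3 + 5) + 10 = 2 + 10 = 12)
j(-2)*m(-5) + r = √(4 - 2)*8 + 12 = √2*8 + 12 = 8*√2 + 12 = 12 + 8*√2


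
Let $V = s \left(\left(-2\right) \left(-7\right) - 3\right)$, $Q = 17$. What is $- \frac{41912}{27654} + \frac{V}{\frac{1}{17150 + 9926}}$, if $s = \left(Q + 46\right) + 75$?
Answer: $\frac{568308594380}{13827} \approx 4.1101 \cdot 10^{7}$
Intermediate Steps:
$s = 138$ ($s = \left(17 + 46\right) + 75 = 63 + 75 = 138$)
$V = 1518$ ($V = 138 \left(\left(-2\right) \left(-7\right) - 3\right) = 138 \left(14 - 3\right) = 138 \cdot 11 = 1518$)
$- \frac{41912}{27654} + \frac{V}{\frac{1}{17150 + 9926}} = - \frac{41912}{27654} + \frac{1518}{\frac{1}{17150 + 9926}} = \left(-41912\right) \frac{1}{27654} + \frac{1518}{\frac{1}{27076}} = - \frac{20956}{13827} + 1518 \frac{1}{\frac{1}{27076}} = - \frac{20956}{13827} + 1518 \cdot 27076 = - \frac{20956}{13827} + 41101368 = \frac{568308594380}{13827}$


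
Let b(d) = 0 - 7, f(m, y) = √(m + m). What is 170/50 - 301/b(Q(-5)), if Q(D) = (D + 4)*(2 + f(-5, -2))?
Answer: 232/5 ≈ 46.400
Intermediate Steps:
f(m, y) = √2*√m (f(m, y) = √(2*m) = √2*√m)
Q(D) = (2 + I*√10)*(4 + D) (Q(D) = (D + 4)*(2 + √2*√(-5)) = (4 + D)*(2 + √2*(I*√5)) = (4 + D)*(2 + I*√10) = (2 + I*√10)*(4 + D))
b(d) = -7
170/50 - 301/b(Q(-5)) = 170/50 - 301/(-7) = 170*(1/50) - 301*(-⅐) = 17/5 + 43 = 232/5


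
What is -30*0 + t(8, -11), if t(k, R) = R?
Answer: -11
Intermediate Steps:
-30*0 + t(8, -11) = -30*0 - 11 = 0 - 11 = -11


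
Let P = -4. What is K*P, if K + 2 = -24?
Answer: 104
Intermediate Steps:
K = -26 (K = -2 - 24 = -26)
K*P = -26*(-4) = 104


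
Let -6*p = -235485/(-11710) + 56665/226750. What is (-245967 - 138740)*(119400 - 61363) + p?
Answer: -3557054219213611159/159314550 ≈ -2.2327e+10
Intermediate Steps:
p = -540597709/159314550 (p = -(-235485/(-11710) + 56665/226750)/6 = -(-235485*(-1/11710) + 56665*(1/226750))/6 = -(47097/2342 + 11333/45350)/6 = -1/6*540597709/26552425 = -540597709/159314550 ≈ -3.3933)
(-245967 - 138740)*(119400 - 61363) + p = (-245967 - 138740)*(119400 - 61363) - 540597709/159314550 = -384707*58037 - 540597709/159314550 = -22327240159 - 540597709/159314550 = -3557054219213611159/159314550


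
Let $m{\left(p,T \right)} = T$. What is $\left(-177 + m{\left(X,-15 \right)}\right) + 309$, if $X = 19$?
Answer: $117$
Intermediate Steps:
$\left(-177 + m{\left(X,-15 \right)}\right) + 309 = \left(-177 - 15\right) + 309 = -192 + 309 = 117$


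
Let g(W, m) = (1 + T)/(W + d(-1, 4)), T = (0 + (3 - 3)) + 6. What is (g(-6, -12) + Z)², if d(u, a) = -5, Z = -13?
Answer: 22500/121 ≈ 185.95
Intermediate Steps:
T = 6 (T = (0 + 0) + 6 = 0 + 6 = 6)
g(W, m) = 7/(-5 + W) (g(W, m) = (1 + 6)/(W - 5) = 7/(-5 + W))
(g(-6, -12) + Z)² = (7/(-5 - 6) - 13)² = (7/(-11) - 13)² = (7*(-1/11) - 13)² = (-7/11 - 13)² = (-150/11)² = 22500/121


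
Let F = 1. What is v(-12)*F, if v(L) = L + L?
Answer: -24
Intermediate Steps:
v(L) = 2*L
v(-12)*F = (2*(-12))*1 = -24*1 = -24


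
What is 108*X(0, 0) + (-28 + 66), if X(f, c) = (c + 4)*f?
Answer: 38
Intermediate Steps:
X(f, c) = f*(4 + c) (X(f, c) = (4 + c)*f = f*(4 + c))
108*X(0, 0) + (-28 + 66) = 108*(0*(4 + 0)) + (-28 + 66) = 108*(0*4) + 38 = 108*0 + 38 = 0 + 38 = 38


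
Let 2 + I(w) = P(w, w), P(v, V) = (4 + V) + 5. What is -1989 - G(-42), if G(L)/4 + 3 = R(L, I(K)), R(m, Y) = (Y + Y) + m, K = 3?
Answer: -1889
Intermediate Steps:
P(v, V) = 9 + V
I(w) = 7 + w (I(w) = -2 + (9 + w) = 7 + w)
R(m, Y) = m + 2*Y (R(m, Y) = 2*Y + m = m + 2*Y)
G(L) = 68 + 4*L (G(L) = -12 + 4*(L + 2*(7 + 3)) = -12 + 4*(L + 2*10) = -12 + 4*(L + 20) = -12 + 4*(20 + L) = -12 + (80 + 4*L) = 68 + 4*L)
-1989 - G(-42) = -1989 - (68 + 4*(-42)) = -1989 - (68 - 168) = -1989 - 1*(-100) = -1989 + 100 = -1889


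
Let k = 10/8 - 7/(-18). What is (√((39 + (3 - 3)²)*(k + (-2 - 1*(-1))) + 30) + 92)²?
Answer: (552 + √1977)²/36 ≈ 9882.5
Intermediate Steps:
k = 59/36 (k = 10*(⅛) - 7*(-1/18) = 5/4 + 7/18 = 59/36 ≈ 1.6389)
(√((39 + (3 - 3)²)*(k + (-2 - 1*(-1))) + 30) + 92)² = (√((39 + (3 - 3)²)*(59/36 + (-2 - 1*(-1))) + 30) + 92)² = (√((39 + 0²)*(59/36 + (-2 + 1)) + 30) + 92)² = (√((39 + 0)*(59/36 - 1) + 30) + 92)² = (√(39*(23/36) + 30) + 92)² = (√(299/12 + 30) + 92)² = (√(659/12) + 92)² = (√1977/6 + 92)² = (92 + √1977/6)²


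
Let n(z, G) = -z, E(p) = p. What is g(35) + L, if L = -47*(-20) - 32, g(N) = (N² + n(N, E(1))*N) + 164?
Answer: 1072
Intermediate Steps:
g(N) = 164 (g(N) = (N² + (-N)*N) + 164 = (N² - N²) + 164 = 0 + 164 = 164)
L = 908 (L = 940 - 32 = 908)
g(35) + L = 164 + 908 = 1072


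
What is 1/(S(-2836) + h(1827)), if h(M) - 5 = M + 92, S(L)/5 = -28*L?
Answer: 1/398964 ≈ 2.5065e-6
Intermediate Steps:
S(L) = -140*L (S(L) = 5*(-28*L) = -140*L)
h(M) = 97 + M (h(M) = 5 + (M + 92) = 5 + (92 + M) = 97 + M)
1/(S(-2836) + h(1827)) = 1/(-140*(-2836) + (97 + 1827)) = 1/(397040 + 1924) = 1/398964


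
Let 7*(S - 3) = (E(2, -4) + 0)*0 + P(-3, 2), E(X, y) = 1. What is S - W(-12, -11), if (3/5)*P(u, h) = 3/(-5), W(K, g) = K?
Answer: 104/7 ≈ 14.857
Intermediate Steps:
P(u, h) = -1 (P(u, h) = 5*(3/(-5))/3 = 5*(3*(-⅕))/3 = (5/3)*(-⅗) = -1)
S = 20/7 (S = 3 + ((1 + 0)*0 - 1)/7 = 3 + (1*0 - 1)/7 = 3 + (0 - 1)/7 = 3 + (⅐)*(-1) = 3 - ⅐ = 20/7 ≈ 2.8571)
S - W(-12, -11) = 20/7 - 1*(-12) = 20/7 + 12 = 104/7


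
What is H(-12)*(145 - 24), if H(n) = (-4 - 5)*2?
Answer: -2178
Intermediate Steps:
H(n) = -18 (H(n) = -9*2 = -18)
H(-12)*(145 - 24) = -18*(145 - 24) = -18*121 = -2178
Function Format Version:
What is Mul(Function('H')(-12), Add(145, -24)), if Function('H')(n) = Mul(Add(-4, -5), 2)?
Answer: -2178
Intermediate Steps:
Function('H')(n) = -18 (Function('H')(n) = Mul(-9, 2) = -18)
Mul(Function('H')(-12), Add(145, -24)) = Mul(-18, Add(145, -24)) = Mul(-18, 121) = -2178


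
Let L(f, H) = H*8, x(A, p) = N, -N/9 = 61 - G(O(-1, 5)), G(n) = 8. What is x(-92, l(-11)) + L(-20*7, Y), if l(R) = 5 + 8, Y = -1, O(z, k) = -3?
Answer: -485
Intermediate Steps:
N = -477 (N = -9*(61 - 1*8) = -9*(61 - 8) = -9*53 = -477)
l(R) = 13
x(A, p) = -477
L(f, H) = 8*H
x(-92, l(-11)) + L(-20*7, Y) = -477 + 8*(-1) = -477 - 8 = -485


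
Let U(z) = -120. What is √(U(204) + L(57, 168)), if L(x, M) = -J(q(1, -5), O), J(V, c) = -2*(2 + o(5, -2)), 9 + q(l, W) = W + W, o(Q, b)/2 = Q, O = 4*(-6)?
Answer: 4*I*√6 ≈ 9.798*I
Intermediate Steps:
O = -24
o(Q, b) = 2*Q
q(l, W) = -9 + 2*W (q(l, W) = -9 + (W + W) = -9 + 2*W)
J(V, c) = -24 (J(V, c) = -2*(2 + 2*5) = -2*(2 + 10) = -2*12 = -24)
L(x, M) = 24 (L(x, M) = -1*(-24) = 24)
√(U(204) + L(57, 168)) = √(-120 + 24) = √(-96) = 4*I*√6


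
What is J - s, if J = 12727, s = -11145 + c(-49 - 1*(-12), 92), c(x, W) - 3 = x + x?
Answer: 23943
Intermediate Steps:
c(x, W) = 3 + 2*x (c(x, W) = 3 + (x + x) = 3 + 2*x)
s = -11216 (s = -11145 + (3 + 2*(-49 - 1*(-12))) = -11145 + (3 + 2*(-49 + 12)) = -11145 + (3 + 2*(-37)) = -11145 + (3 - 74) = -11145 - 71 = -11216)
J - s = 12727 - 1*(-11216) = 12727 + 11216 = 23943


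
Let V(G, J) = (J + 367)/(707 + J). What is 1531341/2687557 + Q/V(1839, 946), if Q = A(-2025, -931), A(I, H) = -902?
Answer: -4005152961609/3528762341 ≈ -1135.0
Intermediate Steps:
V(G, J) = (367 + J)/(707 + J)
Q = -902
1531341/2687557 + Q/V(1839, 946) = 1531341/2687557 - 902*(707 + 946)/(367 + 946) = 1531341*(1/2687557) - 902/(1313/1653) = 1531341/2687557 - 902/((1/1653)*1313) = 1531341/2687557 - 902/1313/1653 = 1531341/2687557 - 902*1653/1313 = 1531341/2687557 - 1491006/1313 = -4005152961609/3528762341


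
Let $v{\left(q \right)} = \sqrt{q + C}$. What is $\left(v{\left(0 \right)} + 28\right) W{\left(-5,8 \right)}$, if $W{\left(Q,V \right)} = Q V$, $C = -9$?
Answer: $-1120 - 120 i \approx -1120.0 - 120.0 i$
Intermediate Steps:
$v{\left(q \right)} = \sqrt{-9 + q}$ ($v{\left(q \right)} = \sqrt{q - 9} = \sqrt{-9 + q}$)
$\left(v{\left(0 \right)} + 28\right) W{\left(-5,8 \right)} = \left(\sqrt{-9 + 0} + 28\right) \left(\left(-5\right) 8\right) = \left(\sqrt{-9} + 28\right) \left(-40\right) = \left(3 i + 28\right) \left(-40\right) = \left(28 + 3 i\right) \left(-40\right) = -1120 - 120 i$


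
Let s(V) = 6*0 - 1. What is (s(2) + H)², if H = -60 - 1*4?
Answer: 4225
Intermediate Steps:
s(V) = -1 (s(V) = 0 - 1 = -1)
H = -64 (H = -60 - 4 = -64)
(s(2) + H)² = (-1 - 64)² = (-65)² = 4225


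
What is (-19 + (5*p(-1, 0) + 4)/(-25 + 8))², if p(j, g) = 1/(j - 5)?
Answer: 3829849/10404 ≈ 368.11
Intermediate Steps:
p(j, g) = 1/(-5 + j)
(-19 + (5*p(-1, 0) + 4)/(-25 + 8))² = (-19 + (5/(-5 - 1) + 4)/(-25 + 8))² = (-19 + (5/(-6) + 4)/(-17))² = (-19 + (5*(-⅙) + 4)*(-1/17))² = (-19 + (-⅚ + 4)*(-1/17))² = (-19 + (19/6)*(-1/17))² = (-19 - 19/102)² = (-1957/102)² = 3829849/10404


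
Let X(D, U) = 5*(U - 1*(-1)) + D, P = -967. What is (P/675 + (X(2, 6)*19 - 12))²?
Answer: 216651149764/455625 ≈ 4.7550e+5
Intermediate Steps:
X(D, U) = 5 + D + 5*U (X(D, U) = 5*(U + 1) + D = 5*(1 + U) + D = (5 + 5*U) + D = 5 + D + 5*U)
(P/675 + (X(2, 6)*19 - 12))² = (-967/675 + ((5 + 2 + 5*6)*19 - 12))² = (-967*1/675 + ((5 + 2 + 30)*19 - 12))² = (-967/675 + (37*19 - 12))² = (-967/675 + (703 - 12))² = (-967/675 + 691)² = (465458/675)² = 216651149764/455625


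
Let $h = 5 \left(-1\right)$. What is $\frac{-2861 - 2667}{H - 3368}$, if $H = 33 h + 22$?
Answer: $\frac{5528}{3511} \approx 1.5745$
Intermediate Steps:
$h = -5$
$H = -143$ ($H = 33 \left(-5\right) + 22 = -165 + 22 = -143$)
$\frac{-2861 - 2667}{H - 3368} = \frac{-2861 - 2667}{-143 - 3368} = - \frac{5528}{-3511} = \left(-5528\right) \left(- \frac{1}{3511}\right) = \frac{5528}{3511}$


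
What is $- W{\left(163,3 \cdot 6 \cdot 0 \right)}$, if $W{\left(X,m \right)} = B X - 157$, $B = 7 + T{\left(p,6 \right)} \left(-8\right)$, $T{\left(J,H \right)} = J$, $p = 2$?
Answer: $1624$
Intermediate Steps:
$B = -9$ ($B = 7 + 2 \left(-8\right) = 7 - 16 = -9$)
$W{\left(X,m \right)} = -157 - 9 X$ ($W{\left(X,m \right)} = - 9 X - 157 = -157 - 9 X$)
$- W{\left(163,3 \cdot 6 \cdot 0 \right)} = - (-157 - 1467) = \left(-1\right) \left(-1624\right) = 1624$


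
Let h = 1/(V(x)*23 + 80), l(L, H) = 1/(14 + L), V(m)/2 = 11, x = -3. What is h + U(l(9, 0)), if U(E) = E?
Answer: 609/13478 ≈ 0.045185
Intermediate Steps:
V(m) = 22 (V(m) = 2*11 = 22)
h = 1/586 (h = 1/(22*23 + 80) = 1/(506 + 80) = 1/586 ≈ 0.0017065)
h + U(l(9, 0)) = 1/586 + 1/(14 + 9) = 1/586 + 1/23 = 609/13478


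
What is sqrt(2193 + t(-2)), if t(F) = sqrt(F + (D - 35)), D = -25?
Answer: sqrt(2193 + I*sqrt(62)) ≈ 46.83 + 0.08407*I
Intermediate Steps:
t(F) = sqrt(-60 + F) (t(F) = sqrt(F + (-25 - 35)) = sqrt(F - 60) = sqrt(-60 + F))
sqrt(2193 + t(-2)) = sqrt(2193 + sqrt(-60 - 2)) = sqrt(2193 + sqrt(-62)) = sqrt(2193 + I*sqrt(62))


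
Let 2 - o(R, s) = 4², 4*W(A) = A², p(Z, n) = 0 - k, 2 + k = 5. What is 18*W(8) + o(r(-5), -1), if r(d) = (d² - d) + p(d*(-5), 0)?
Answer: 274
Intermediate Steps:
k = 3 (k = -2 + 5 = 3)
p(Z, n) = -3 (p(Z, n) = 0 - 1*3 = 0 - 3 = -3)
r(d) = -3 + d² - d (r(d) = (d² - d) - 3 = -3 + d² - d)
W(A) = A²/4
o(R, s) = -14 (o(R, s) = 2 - 1*4² = 2 - 1*16 = 2 - 16 = -14)
18*W(8) + o(r(-5), -1) = 18*((¼)*8²) - 14 = 18*((¼)*64) - 14 = 18*16 - 14 = 288 - 14 = 274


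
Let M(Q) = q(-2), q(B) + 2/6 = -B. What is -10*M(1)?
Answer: -50/3 ≈ -16.667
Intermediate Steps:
q(B) = -⅓ - B
M(Q) = 5/3 (M(Q) = -⅓ - 1*(-2) = -⅓ + 2 = 5/3)
-10*M(1) = -10*5/3 = -50/3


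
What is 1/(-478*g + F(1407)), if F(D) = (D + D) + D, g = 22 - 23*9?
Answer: 1/92651 ≈ 1.0793e-5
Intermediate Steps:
g = -185 (g = 22 - 207 = -185)
F(D) = 3*D (F(D) = 2*D + D = 3*D)
1/(-478*g + F(1407)) = 1/(-478*(-185) + 3*1407) = 1/(88430 + 4221) = 1/92651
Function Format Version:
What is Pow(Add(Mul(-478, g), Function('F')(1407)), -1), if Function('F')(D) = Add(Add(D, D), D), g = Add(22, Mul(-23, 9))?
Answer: Rational(1, 92651) ≈ 1.0793e-5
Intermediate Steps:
g = -185 (g = Add(22, -207) = -185)
Function('F')(D) = Mul(3, D) (Function('F')(D) = Add(Mul(2, D), D) = Mul(3, D))
Pow(Add(Mul(-478, g), Function('F')(1407)), -1) = Pow(Add(Mul(-478, -185), Mul(3, 1407)), -1) = Pow(Add(88430, 4221), -1) = Pow(92651, -1) = Rational(1, 92651)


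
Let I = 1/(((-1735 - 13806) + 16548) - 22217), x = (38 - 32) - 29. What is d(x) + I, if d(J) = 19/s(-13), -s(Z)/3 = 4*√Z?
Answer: -1/21210 + 19*I*√13/156 ≈ -4.7148e-5 + 0.43914*I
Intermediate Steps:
x = -23 (x = 6 - 29 = -23)
s(Z) = -12*√Z
d(J) = 19*I*√13/156 (d(J) = 19/((-12*I*√13)) = 19*(I*√13/156) = 19*I*√13/156)
I = -1/21210 (I = 1/((-15541 + 16548) - 22217) = 1/(1007 - 22217) = 1/(-21210) = -1/21210 ≈ -4.7148e-5)
d(x) + I = 19*I*√13/156 - 1/21210 = -1/21210 + 19*I*√13/156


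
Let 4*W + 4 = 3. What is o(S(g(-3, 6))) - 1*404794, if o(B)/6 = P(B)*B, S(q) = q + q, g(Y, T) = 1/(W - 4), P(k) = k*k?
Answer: -1988755994/4913 ≈ -4.0479e+5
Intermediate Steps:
W = -1/4 (W = -1 + (1/4)*3 = -1 + 3/4 = -1/4 ≈ -0.25000)
P(k) = k**2
g(Y, T) = -4/17 (g(Y, T) = 1/(-1/4 - 4) = 1/(-17/4) = -4/17)
S(q) = 2*q
o(B) = 6*B**3 (o(B) = 6*(B**2*B) = 6*B**3)
o(S(g(-3, 6))) - 1*404794 = 6*(2*(-4/17))**3 - 1*404794 = 6*(-8/17)**3 - 404794 = 6*(-512/4913) - 404794 = -3072/4913 - 404794 = -1988755994/4913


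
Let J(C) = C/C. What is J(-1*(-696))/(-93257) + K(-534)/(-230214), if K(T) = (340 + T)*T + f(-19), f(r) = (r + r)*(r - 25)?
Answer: -4908604045/10734533499 ≈ -0.45727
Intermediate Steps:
f(r) = 2*r*(-25 + r) (f(r) = (2*r)*(-25 + r) = 2*r*(-25 + r))
J(C) = 1
K(T) = 1672 + T*(340 + T) (K(T) = (340 + T)*T + 2*(-19)*(-25 - 19) = T*(340 + T) + 2*(-19)*(-44) = T*(340 + T) + 1672 = 1672 + T*(340 + T))
J(-1*(-696))/(-93257) + K(-534)/(-230214) = 1/(-93257) + (1672 + (-534)² + 340*(-534))/(-230214) = 1*(-1/93257) + (1672 + 285156 - 181560)*(-1/230214) = -1/93257 + 105268*(-1/230214) = -1/93257 - 52634/115107 = -4908604045/10734533499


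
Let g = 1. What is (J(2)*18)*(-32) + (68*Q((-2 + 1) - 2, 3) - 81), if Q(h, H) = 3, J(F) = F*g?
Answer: -1029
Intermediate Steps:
J(F) = F (J(F) = F*1 = F)
(J(2)*18)*(-32) + (68*Q((-2 + 1) - 2, 3) - 81) = (2*18)*(-32) + (68*3 - 81) = 36*(-32) + (204 - 81) = -1152 + 123 = -1029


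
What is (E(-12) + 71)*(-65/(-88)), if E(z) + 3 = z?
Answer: 455/11 ≈ 41.364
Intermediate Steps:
E(z) = -3 + z
(E(-12) + 71)*(-65/(-88)) = ((-3 - 12) + 71)*(-65/(-88)) = (-15 + 71)*(-65*(-1/88)) = 56*(65/88) = 455/11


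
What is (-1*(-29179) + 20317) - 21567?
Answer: 27929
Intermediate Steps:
(-1*(-29179) + 20317) - 21567 = (29179 + 20317) - 21567 = 49496 - 21567 = 27929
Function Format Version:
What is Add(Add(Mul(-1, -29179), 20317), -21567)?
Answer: 27929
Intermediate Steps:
Add(Add(Mul(-1, -29179), 20317), -21567) = Add(Add(29179, 20317), -21567) = Add(49496, -21567) = 27929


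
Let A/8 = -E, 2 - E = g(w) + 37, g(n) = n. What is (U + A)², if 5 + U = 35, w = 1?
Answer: 101124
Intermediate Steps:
U = 30 (U = -5 + 35 = 30)
E = -36 (E = 2 - (1 + 37) = 2 - 1*38 = 2 - 38 = -36)
A = 288 (A = 8*(-1*(-36)) = 8*36 = 288)
(U + A)² = (30 + 288)² = 318² = 101124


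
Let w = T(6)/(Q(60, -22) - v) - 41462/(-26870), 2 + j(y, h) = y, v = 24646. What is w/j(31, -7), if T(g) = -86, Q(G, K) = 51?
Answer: 102206871/1916516185 ≈ 0.053330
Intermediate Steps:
j(y, h) = -2 + y
w = 102206871/66086765 (w = -86/(51 - 1*24646) - 41462/(-26870) = -86/(51 - 24646) - 41462*(-1/26870) = -86/(-24595) + 20731/13435 = -86*(-1/24595) + 20731/13435 = 86/24595 + 20731/13435 = 102206871/66086765 ≈ 1.5466)
w/j(31, -7) = 102206871/(66086765*(-2 + 31)) = (102206871/66086765)/29 = (102206871/66086765)*(1/29) = 102206871/1916516185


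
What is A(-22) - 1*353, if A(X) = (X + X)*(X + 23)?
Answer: -397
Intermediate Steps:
A(X) = 2*X*(23 + X) (A(X) = (2*X)*(23 + X) = 2*X*(23 + X))
A(-22) - 1*353 = 2*(-22)*(23 - 22) - 1*353 = 2*(-22)*1 - 353 = -44 - 353 = -397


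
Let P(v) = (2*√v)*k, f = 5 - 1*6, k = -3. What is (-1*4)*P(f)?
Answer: 24*I ≈ 24.0*I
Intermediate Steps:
f = -1 (f = 5 - 6 = -1)
P(v) = -6*√v (P(v) = (2*√v)*(-3) = -6*√v)
(-1*4)*P(f) = (-1*4)*(-6*I) = -(-24)*I = 24*I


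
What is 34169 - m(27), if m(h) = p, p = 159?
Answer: 34010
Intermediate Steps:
m(h) = 159
34169 - m(27) = 34169 - 1*159 = 34169 - 159 = 34010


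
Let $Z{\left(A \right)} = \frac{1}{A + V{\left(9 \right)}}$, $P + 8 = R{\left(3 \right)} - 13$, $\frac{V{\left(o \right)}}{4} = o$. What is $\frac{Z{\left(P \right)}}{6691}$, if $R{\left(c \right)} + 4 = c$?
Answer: $\frac{1}{93674} \approx 1.0675 \cdot 10^{-5}$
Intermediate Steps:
$R{\left(c \right)} = -4 + c$
$V{\left(o \right)} = 4 o$
$P = -22$ ($P = -8 + \left(\left(-4 + 3\right) - 13\right) = -8 - 14 = -22$)
$Z{\left(A \right)} = \frac{1}{36 + A}$ ($Z{\left(A \right)} = \frac{1}{A + 4 \cdot 9} = \frac{1}{A + 36} = \frac{1}{36 + A}$)
$\frac{Z{\left(P \right)}}{6691} = \frac{1}{\left(36 - 22\right) 6691} = \frac{1}{14} \cdot \frac{1}{6691} = \frac{1}{93674}$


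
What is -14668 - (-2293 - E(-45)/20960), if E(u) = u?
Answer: -51876009/4192 ≈ -12375.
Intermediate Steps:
-14668 - (-2293 - E(-45)/20960) = -14668 - (-2293 - (-45)/20960) = -14668 - (-2293 - 1*(-9/4192)) = -14668 - (-2293 + 9/4192) = -14668 - 1*(-9612247/4192) = -14668 + 9612247/4192 = -51876009/4192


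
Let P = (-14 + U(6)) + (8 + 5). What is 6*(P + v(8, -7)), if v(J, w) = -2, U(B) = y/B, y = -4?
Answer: -22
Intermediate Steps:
U(B) = -4/B
P = -5/3 (P = (-14 - 4/6) + (8 + 5) = (-14 - 4*1/6) + 13 = (-14 - 2/3) + 13 = -44/3 + 13 = -5/3 ≈ -1.6667)
6*(P + v(8, -7)) = 6*(-5/3 - 2) = 6*(-11/3) = -22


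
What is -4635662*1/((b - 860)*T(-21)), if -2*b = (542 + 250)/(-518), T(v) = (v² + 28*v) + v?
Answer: -85759747/2670504 ≈ -32.114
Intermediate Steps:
T(v) = v² + 29*v
b = 198/259 (b = -(542 + 250)/(2*(-518)) = -396*(-1)/518 = -½*(-396/259) = 198/259 ≈ 0.76448)
-4635662*1/((b - 860)*T(-21)) = -4635662*(-1/(21*(29 - 21)*(198/259 - 860))) = -4635662/((-(-667626)*8/37)) = -4635662/((-222542/259*(-168))) = -4635662/5341008/37 = -4635662*37/5341008 = -85759747/2670504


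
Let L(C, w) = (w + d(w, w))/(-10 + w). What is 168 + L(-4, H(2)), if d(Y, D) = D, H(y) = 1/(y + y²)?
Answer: 9910/59 ≈ 167.97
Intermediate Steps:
L(C, w) = 2*w/(-10 + w) (L(C, w) = (w + w)/(-10 + w) = (2*w)/(-10 + w) = 2*w/(-10 + w))
168 + L(-4, H(2)) = 168 + 2*(1/(2*(1 + 2)))/(-10 + 1/(2*(1 + 2))) = 168 + 2*((½)/3)/(-10 + (½)/3) = 168 + 2*((½)*(⅓))/(-10 + (½)*(⅓)) = 168 + 2*(⅙)/(-10 + ⅙) = 168 + 2*(⅙)/(-59/6) = 168 + 2*(⅙)*(-6/59) = 168 - 2/59 = 9910/59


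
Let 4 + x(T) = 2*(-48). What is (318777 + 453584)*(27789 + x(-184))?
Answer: 21385903729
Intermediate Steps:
x(T) = -100 (x(T) = -4 + 2*(-48) = -4 - 96 = -100)
(318777 + 453584)*(27789 + x(-184)) = (318777 + 453584)*(27789 - 100) = 772361*27689 = 21385903729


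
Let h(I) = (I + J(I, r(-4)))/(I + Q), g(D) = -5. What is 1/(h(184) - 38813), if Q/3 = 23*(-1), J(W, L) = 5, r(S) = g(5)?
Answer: -115/4463306 ≈ -2.5766e-5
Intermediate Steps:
r(S) = -5
Q = -69 (Q = 3*(23*(-1)) = 3*(-23) = -69)
h(I) = (5 + I)/(-69 + I) (h(I) = (I + 5)/(I - 69) = (5 + I)/(-69 + I))
1/(h(184) - 38813) = 1/((5 + 184)/(-69 + 184) - 38813) = 1/(189/115 - 38813) = 1/(-4463306/115) = -115/4463306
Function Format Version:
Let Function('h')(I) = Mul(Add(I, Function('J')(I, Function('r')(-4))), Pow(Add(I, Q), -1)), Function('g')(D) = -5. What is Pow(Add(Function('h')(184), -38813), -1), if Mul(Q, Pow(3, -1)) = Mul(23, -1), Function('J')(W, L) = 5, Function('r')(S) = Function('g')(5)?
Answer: Rational(-115, 4463306) ≈ -2.5766e-5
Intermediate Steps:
Function('r')(S) = -5
Q = -69 (Q = Mul(3, Mul(23, -1)) = Mul(3, -23) = -69)
Function('h')(I) = Mul(Pow(Add(-69, I), -1), Add(5, I)) (Function('h')(I) = Mul(Add(I, 5), Pow(Add(I, -69), -1)) = Mul(Add(5, I), Pow(Add(-69, I), -1)) = Mul(Pow(Add(-69, I), -1), Add(5, I)))
Pow(Add(Function('h')(184), -38813), -1) = Pow(Add(Mul(Pow(Add(-69, 184), -1), Add(5, 184)), -38813), -1) = Pow(Add(Mul(Pow(115, -1), 189), -38813), -1) = Pow(Add(Mul(Rational(1, 115), 189), -38813), -1) = Pow(Add(Rational(189, 115), -38813), -1) = Pow(Rational(-4463306, 115), -1) = Rational(-115, 4463306)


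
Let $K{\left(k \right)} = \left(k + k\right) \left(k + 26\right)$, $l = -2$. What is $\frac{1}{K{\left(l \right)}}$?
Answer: $- \frac{1}{96} \approx -0.010417$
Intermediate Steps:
$K{\left(k \right)} = 2 k \left(26 + k\right)$
$\frac{1}{K{\left(l \right)}} = \frac{1}{2 \left(-2\right) \left(26 - 2\right)} = \frac{1}{2 \left(-2\right) 24} = \frac{1}{-96} = - \frac{1}{96}$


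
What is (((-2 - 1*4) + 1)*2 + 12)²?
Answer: 4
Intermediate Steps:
(((-2 - 1*4) + 1)*2 + 12)² = (((-2 - 4) + 1)*2 + 12)² = ((-6 + 1)*2 + 12)² = (-5*2 + 12)² = (-10 + 12)² = 2² = 4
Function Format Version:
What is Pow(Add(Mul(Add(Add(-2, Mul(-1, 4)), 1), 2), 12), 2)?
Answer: 4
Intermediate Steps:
Pow(Add(Mul(Add(Add(-2, Mul(-1, 4)), 1), 2), 12), 2) = Pow(Add(Mul(Add(Add(-2, -4), 1), 2), 12), 2) = Pow(Add(Mul(Add(-6, 1), 2), 12), 2) = Pow(Add(Mul(-5, 2), 12), 2) = Pow(Add(-10, 12), 2) = Pow(2, 2) = 4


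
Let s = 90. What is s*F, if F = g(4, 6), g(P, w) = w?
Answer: 540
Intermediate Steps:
F = 6
s*F = 90*6 = 540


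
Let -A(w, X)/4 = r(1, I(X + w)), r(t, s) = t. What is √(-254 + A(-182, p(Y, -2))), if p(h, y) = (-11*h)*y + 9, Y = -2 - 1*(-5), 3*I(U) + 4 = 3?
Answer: I*√258 ≈ 16.062*I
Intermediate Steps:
I(U) = -⅓ (I(U) = -4/3 + (⅓)*3 = -4/3 + 1 = -⅓)
Y = 3 (Y = -2 + 5 = 3)
p(h, y) = 9 - 11*h*y (p(h, y) = -11*h*y + 9 = 9 - 11*h*y)
A(w, X) = -4 (A(w, X) = -4*1 = -4)
√(-254 + A(-182, p(Y, -2))) = √(-254 - 4) = √(-258) = I*√258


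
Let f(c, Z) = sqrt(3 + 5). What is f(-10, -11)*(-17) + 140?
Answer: 140 - 34*sqrt(2) ≈ 91.917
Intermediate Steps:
f(c, Z) = 2*sqrt(2) (f(c, Z) = sqrt(8) = 2*sqrt(2))
f(-10, -11)*(-17) + 140 = (2*sqrt(2))*(-17) + 140 = -34*sqrt(2) + 140 = 140 - 34*sqrt(2)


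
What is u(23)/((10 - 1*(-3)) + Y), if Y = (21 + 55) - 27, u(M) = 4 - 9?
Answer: -5/62 ≈ -0.080645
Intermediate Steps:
u(M) = -5
Y = 49 (Y = 76 - 27 = 49)
u(23)/((10 - 1*(-3)) + Y) = -5/((10 - 1*(-3)) + 49) = -5/((10 + 3) + 49) = -5/(13 + 49) = -5/62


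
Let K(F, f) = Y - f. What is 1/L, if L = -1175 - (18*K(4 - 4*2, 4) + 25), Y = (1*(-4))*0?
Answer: -1/1128 ≈ -0.00088653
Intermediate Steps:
Y = 0 (Y = -4*0 = 0)
K(F, f) = -f (K(F, f) = 0 - f = -f)
L = -1128 (L = -1175 - (18*(-1*4) + 25) = -1175 - (18*(-4) + 25) = -1175 - (-72 + 25) = -1175 - 1*(-47) = -1175 + 47 = -1128)
1/L = 1/(-1128) = -1/1128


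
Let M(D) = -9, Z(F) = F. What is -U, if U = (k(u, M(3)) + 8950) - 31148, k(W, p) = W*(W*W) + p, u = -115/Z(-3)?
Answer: -921286/27 ≈ -34122.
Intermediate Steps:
u = 115/3 (u = -115/(-3) = -115*(-⅓) = 115/3 ≈ 38.333)
k(W, p) = p + W³ (k(W, p) = W*W² + p = W³ + p = p + W³)
U = 921286/27 (U = ((-9 + (115/3)³) + 8950) - 31148 = ((-9 + 1520875/27) + 8950) - 31148 = (1520632/27 + 8950) - 31148 = 1762282/27 - 31148 = 921286/27 ≈ 34122.)
-U = -1*921286/27 = -921286/27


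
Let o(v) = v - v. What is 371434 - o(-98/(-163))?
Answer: 371434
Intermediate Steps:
o(v) = 0
371434 - o(-98/(-163)) = 371434 - 1*0 = 371434 + 0 = 371434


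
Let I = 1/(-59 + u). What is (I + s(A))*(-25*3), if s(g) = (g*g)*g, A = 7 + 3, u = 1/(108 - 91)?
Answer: -25049575/334 ≈ -74999.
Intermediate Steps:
u = 1/17 ≈ 0.058824
A = 10
s(g) = g³ (s(g) = g²*g = g³)
I = -17/1002 (I = 1/(-59 + 1/17) = 1/(-1002/17) = -17/1002 ≈ -0.016966)
(I + s(A))*(-25*3) = (-17/1002 + 10³)*(-25*3) = (-17/1002 + 1000)*(-75) = (1001983/1002)*(-75) = -25049575/334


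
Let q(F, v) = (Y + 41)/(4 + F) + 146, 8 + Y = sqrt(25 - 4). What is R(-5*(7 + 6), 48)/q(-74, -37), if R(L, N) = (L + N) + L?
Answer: -14618345/25943737 - 1435*sqrt(21)/25943737 ≈ -0.56372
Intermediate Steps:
Y = -8 + sqrt(21) (Y = -8 + sqrt(25 - 4) = -8 + sqrt(21) ≈ -3.4174)
q(F, v) = 146 + (33 + sqrt(21))/(4 + F) (q(F, v) = ((-8 + sqrt(21)) + 41)/(4 + F) + 146 = (33 + sqrt(21))/(4 + F) + 146 = 146 + (33 + sqrt(21))/(4 + F))
R(L, N) = N + 2*L
R(-5*(7 + 6), 48)/q(-74, -37) = (48 + 2*(-5*(7 + 6)))/(((617 + sqrt(21) + 146*(-74))/(4 - 74))) = (48 + 2*(-5*13))/(((617 + sqrt(21) - 10804)/(-70))) = (48 + 2*(-65))/((-(-10187 + sqrt(21))/70)) = (48 - 130)/(10187/70 - sqrt(21)/70) = -82/(10187/70 - sqrt(21)/70)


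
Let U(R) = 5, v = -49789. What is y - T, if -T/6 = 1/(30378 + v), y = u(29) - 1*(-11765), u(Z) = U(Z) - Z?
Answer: 227904545/19411 ≈ 11741.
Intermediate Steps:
u(Z) = 5 - Z
y = 11741 (y = (5 - 1*29) - 1*(-11765) = (5 - 29) + 11765 = -24 + 11765 = 11741)
T = 6/19411 (T = -6/(30378 - 49789) = -6/(-19411) = -6*(-1/19411) = 6/19411 ≈ 0.00030910)
y - T = 11741 - 1*6/19411 = 11741 - 6/19411 = 227904545/19411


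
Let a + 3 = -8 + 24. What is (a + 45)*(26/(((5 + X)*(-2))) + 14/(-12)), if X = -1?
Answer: -1537/6 ≈ -256.17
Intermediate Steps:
a = 13 (a = -3 + (-8 + 24) = -3 + 16 = 13)
(a + 45)*(26/(((5 + X)*(-2))) + 14/(-12)) = (13 + 45)*(26/(((5 - 1)*(-2))) + 14/(-12)) = 58*(26/((4*(-2))) + 14*(-1/12)) = 58*(26/(-8) - 7/6) = 58*(26*(-⅛) - 7/6) = 58*(-13/4 - 7/6) = 58*(-53/12) = -1537/6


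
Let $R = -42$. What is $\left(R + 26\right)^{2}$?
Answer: $256$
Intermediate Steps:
$\left(R + 26\right)^{2} = \left(-42 + 26\right)^{2} = \left(-16\right)^{2} = 256$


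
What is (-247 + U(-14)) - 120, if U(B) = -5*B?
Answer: -297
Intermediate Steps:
(-247 + U(-14)) - 120 = (-247 - 5*(-14)) - 120 = (-247 + 70) - 120 = -177 - 120 = -297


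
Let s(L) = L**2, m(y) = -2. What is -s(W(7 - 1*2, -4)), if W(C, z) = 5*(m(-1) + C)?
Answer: -225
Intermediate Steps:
W(C, z) = -10 + 5*C (W(C, z) = 5*(-2 + C) = -10 + 5*C)
-s(W(7 - 1*2, -4)) = -(-10 + 5*(7 - 1*2))**2 = -(-10 + 5*(7 - 2))**2 = -(-10 + 5*5)**2 = -(-10 + 25)**2 = -1*15**2 = -1*225 = -225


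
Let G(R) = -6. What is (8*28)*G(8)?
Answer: -1344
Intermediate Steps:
(8*28)*G(8) = (8*28)*(-6) = 224*(-6) = -1344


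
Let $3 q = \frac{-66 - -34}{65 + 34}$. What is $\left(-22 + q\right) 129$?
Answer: $- \frac{282338}{99} \approx -2851.9$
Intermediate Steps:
$q = - \frac{32}{297}$ ($q = \frac{\left(-66 - -34\right) \frac{1}{65 + 34}}{3} = \frac{\left(-66 + 34\right) \frac{1}{99}}{3} = \frac{\left(-32\right) \frac{1}{99}}{3} = \frac{1}{3} \left(- \frac{32}{99}\right) = - \frac{32}{297} \approx -0.10774$)
$\left(-22 + q\right) 129 = \left(-22 - \frac{32}{297}\right) 129 = \left(- \frac{6566}{297}\right) 129 = - \frac{282338}{99}$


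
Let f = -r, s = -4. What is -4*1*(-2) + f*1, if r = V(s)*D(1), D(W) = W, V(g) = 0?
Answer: 8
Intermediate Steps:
r = 0 (r = 0*1 = 0)
f = 0 (f = -1*0 = 0)
-4*1*(-2) + f*1 = -4*1*(-2) + 0*1 = -4*(-2) + 0 = 8 + 0 = 8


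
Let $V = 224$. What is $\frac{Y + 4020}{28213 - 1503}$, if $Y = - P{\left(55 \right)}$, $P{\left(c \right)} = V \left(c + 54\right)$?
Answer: $- \frac{10198}{13355} \approx -0.76361$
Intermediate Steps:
$P{\left(c \right)} = 12096 + 224 c$ ($P{\left(c \right)} = 224 \left(c + 54\right) = 224 \left(54 + c\right) = 12096 + 224 c$)
$Y = -24416$ ($Y = - (12096 + 224 \cdot 55) = - (12096 + 12320) = \left(-1\right) 24416 = -24416$)
$\frac{Y + 4020}{28213 - 1503} = \frac{-24416 + 4020}{28213 - 1503} = - \frac{20396}{26710} = \left(-20396\right) \frac{1}{26710} = - \frac{10198}{13355}$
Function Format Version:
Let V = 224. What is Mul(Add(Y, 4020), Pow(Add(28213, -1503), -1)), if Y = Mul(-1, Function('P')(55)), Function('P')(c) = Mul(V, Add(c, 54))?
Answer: Rational(-10198, 13355) ≈ -0.76361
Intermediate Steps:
Function('P')(c) = Add(12096, Mul(224, c)) (Function('P')(c) = Mul(224, Add(c, 54)) = Mul(224, Add(54, c)) = Add(12096, Mul(224, c)))
Y = -24416 (Y = Mul(-1, Add(12096, Mul(224, 55))) = Mul(-1, Add(12096, 12320)) = Mul(-1, 24416) = -24416)
Mul(Add(Y, 4020), Pow(Add(28213, -1503), -1)) = Mul(Add(-24416, 4020), Pow(Add(28213, -1503), -1)) = Mul(-20396, Pow(26710, -1)) = Mul(-20396, Rational(1, 26710)) = Rational(-10198, 13355)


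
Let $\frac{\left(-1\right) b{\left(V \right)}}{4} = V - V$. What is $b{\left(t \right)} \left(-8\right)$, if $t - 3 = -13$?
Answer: $0$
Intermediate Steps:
$t = -10$ ($t = 3 - 13 = -10$)
$b{\left(V \right)} = 0$ ($b{\left(V \right)} = - 4 \left(V - V\right) = \left(-4\right) 0 = 0$)
$b{\left(t \right)} \left(-8\right) = 0 \left(-8\right) = 0$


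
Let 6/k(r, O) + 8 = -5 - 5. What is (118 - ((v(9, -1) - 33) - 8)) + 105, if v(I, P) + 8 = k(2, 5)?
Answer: 817/3 ≈ 272.33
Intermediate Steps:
k(r, O) = -⅓ (k(r, O) = 6/(-8 + (-5 - 5)) = 6/(-8 - 10) = 6/(-18) = 6*(-1/18) = -⅓)
v(I, P) = -25/3 (v(I, P) = -8 - ⅓ = -25/3)
(118 - ((v(9, -1) - 33) - 8)) + 105 = (118 - ((-25/3 - 33) - 8)) + 105 = (118 - (-124/3 - 8)) + 105 = (118 - 1*(-148/3)) + 105 = (118 + 148/3) + 105 = 502/3 + 105 = 817/3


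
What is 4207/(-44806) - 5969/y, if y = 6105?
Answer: -293130749/273540630 ≈ -1.0716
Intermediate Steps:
4207/(-44806) - 5969/y = 4207/(-44806) - 5969/6105 = 4207*(-1/44806) - 5969*1/6105 = -4207/44806 - 5969/6105 = -293130749/273540630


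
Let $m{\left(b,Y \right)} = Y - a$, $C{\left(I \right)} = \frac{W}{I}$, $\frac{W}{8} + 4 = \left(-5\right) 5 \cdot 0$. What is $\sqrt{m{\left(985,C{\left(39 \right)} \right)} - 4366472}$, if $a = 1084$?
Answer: $\frac{2 i \sqrt{1660763481}}{39} \approx 2089.9 i$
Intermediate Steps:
$W = -32$ ($W = -32 + 8 \left(-5\right) 5 \cdot 0 = -32 + 8 \left(\left(-25\right) 0\right) = -32 + 8 \cdot 0 = -32 + 0 = -32$)
$C{\left(I \right)} = - \frac{32}{I}$
$m{\left(b,Y \right)} = -1084 + Y$ ($m{\left(b,Y \right)} = Y - 1084 = -1084 + Y$)
$\sqrt{m{\left(985,C{\left(39 \right)} \right)} - 4366472} = \sqrt{\left(-1084 - \frac{32}{39}\right) - 4366472} = \sqrt{- \frac{42308}{39} - 4366472} = \sqrt{- \frac{170334716}{39}} = \frac{2 i \sqrt{1660763481}}{39}$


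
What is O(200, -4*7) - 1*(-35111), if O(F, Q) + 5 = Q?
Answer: 35078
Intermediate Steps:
O(F, Q) = -5 + Q
O(200, -4*7) - 1*(-35111) = (-5 - 4*7) - 1*(-35111) = (-5 - 28) + 35111 = -33 + 35111 = 35078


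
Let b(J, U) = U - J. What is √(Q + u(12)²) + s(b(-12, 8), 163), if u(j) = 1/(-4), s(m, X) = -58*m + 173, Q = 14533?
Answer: -987 + √232529/4 ≈ -866.45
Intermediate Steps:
s(m, X) = 173 - 58*m
u(j) = -¼
√(Q + u(12)²) + s(b(-12, 8), 163) = √(14533 + (-¼)²) + (173 - 58*(8 - 1*(-12))) = √(14533 + 1/16) + (173 - 58*(8 + 12)) = √(232529/16) + (173 - 58*20) = √232529/4 + (173 - 1160) = √232529/4 - 987 = -987 + √232529/4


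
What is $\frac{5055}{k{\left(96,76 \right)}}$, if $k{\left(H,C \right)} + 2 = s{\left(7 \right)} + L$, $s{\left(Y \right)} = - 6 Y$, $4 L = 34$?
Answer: $- \frac{10110}{71} \approx -142.39$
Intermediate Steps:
$L = \frac{17}{2}$ ($L = \frac{1}{4} \cdot 34 = \frac{17}{2} \approx 8.5$)
$k{\left(H,C \right)} = - \frac{71}{2}$ ($k{\left(H,C \right)} = -2 + \left(\left(-6\right) 7 + \frac{17}{2}\right) = -2 + \left(-42 + \frac{17}{2}\right) = -2 - \frac{67}{2} = - \frac{71}{2}$)
$\frac{5055}{k{\left(96,76 \right)}} = \frac{5055}{- \frac{71}{2}} = 5055 \left(- \frac{2}{71}\right) = - \frac{10110}{71}$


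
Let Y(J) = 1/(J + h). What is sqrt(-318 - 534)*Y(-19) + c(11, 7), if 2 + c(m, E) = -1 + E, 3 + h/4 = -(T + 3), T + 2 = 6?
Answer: 4 - 2*I*sqrt(213)/59 ≈ 4.0 - 0.49473*I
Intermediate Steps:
T = 4 (T = -2 + 6 = 4)
h = -40 (h = -12 + 4*(-(4 + 3)) = -12 + 4*(-1*7) = -12 + 4*(-7) = -12 - 28 = -40)
c(m, E) = -3 + E (c(m, E) = -2 + (-1 + E) = -3 + E)
Y(J) = 1/(-40 + J) (Y(J) = 1/(J - 40) = 1/(-40 + J))
sqrt(-318 - 534)*Y(-19) + c(11, 7) = sqrt(-318 - 534)/(-40 - 19) + (-3 + 7) = sqrt(-852)/(-59) + 4 = (2*I*sqrt(213))*(-1/59) + 4 = -2*I*sqrt(213)/59 + 4 = 4 - 2*I*sqrt(213)/59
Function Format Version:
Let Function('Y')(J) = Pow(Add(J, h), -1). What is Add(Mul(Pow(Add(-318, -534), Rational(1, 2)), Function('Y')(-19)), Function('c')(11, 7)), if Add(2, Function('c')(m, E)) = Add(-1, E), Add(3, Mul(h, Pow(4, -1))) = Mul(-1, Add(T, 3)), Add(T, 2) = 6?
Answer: Add(4, Mul(Rational(-2, 59), I, Pow(213, Rational(1, 2)))) ≈ Add(4.0000, Mul(-0.49473, I))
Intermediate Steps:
T = 4 (T = Add(-2, 6) = 4)
h = -40 (h = Add(-12, Mul(4, Mul(-1, Add(4, 3)))) = Add(-12, Mul(4, Mul(-1, 7))) = Add(-12, Mul(4, -7)) = Add(-12, -28) = -40)
Function('c')(m, E) = Add(-3, E) (Function('c')(m, E) = Add(-2, Add(-1, E)) = Add(-3, E))
Function('Y')(J) = Pow(Add(-40, J), -1) (Function('Y')(J) = Pow(Add(J, -40), -1) = Pow(Add(-40, J), -1))
Add(Mul(Pow(Add(-318, -534), Rational(1, 2)), Function('Y')(-19)), Function('c')(11, 7)) = Add(Mul(Pow(Add(-318, -534), Rational(1, 2)), Pow(Add(-40, -19), -1)), Add(-3, 7)) = Add(Mul(Pow(-852, Rational(1, 2)), Pow(-59, -1)), 4) = Add(Mul(Mul(2, I, Pow(213, Rational(1, 2))), Rational(-1, 59)), 4) = Add(Mul(Rational(-2, 59), I, Pow(213, Rational(1, 2))), 4) = Add(4, Mul(Rational(-2, 59), I, Pow(213, Rational(1, 2))))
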